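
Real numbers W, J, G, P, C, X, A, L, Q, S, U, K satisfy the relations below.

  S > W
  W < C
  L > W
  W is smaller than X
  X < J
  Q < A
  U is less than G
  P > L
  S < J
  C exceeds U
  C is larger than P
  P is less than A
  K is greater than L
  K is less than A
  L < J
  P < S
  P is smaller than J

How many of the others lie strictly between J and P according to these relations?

1

Chaining upward from P reaches: A, S, C.
Chaining downward from J reaches: W, L, X, S.
Strictly between P and J are those in both lists: S — 1 element.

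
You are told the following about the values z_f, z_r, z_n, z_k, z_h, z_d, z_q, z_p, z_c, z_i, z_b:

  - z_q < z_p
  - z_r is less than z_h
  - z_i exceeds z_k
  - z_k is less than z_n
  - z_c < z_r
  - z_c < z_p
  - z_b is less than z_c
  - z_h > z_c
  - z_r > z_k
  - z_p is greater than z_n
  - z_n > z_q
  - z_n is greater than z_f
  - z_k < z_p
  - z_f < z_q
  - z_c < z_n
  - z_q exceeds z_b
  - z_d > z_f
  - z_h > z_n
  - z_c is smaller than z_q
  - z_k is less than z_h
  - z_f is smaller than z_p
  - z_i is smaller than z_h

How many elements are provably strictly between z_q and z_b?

1

Chaining upward from z_b reaches: z_c, z_n, z_p, z_r, z_h.
Chaining downward from z_q reaches: z_f, z_c.
Strictly between z_b and z_q are those in both lists: z_c — 1 element.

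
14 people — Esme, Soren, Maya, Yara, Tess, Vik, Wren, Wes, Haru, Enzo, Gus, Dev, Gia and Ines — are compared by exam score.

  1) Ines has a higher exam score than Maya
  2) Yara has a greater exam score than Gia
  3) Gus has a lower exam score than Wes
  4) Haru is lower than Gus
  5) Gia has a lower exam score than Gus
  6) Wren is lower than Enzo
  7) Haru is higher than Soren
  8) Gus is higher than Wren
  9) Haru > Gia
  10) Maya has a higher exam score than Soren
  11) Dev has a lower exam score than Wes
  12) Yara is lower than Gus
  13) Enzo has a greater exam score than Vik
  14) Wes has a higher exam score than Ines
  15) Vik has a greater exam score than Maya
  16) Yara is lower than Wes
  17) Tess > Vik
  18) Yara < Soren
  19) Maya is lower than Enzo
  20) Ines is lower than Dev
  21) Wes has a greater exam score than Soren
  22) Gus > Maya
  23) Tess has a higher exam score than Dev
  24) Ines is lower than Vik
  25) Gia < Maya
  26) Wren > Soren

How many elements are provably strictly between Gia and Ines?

The relations place Gia below Ines. An element lies strictly between them when it is forced above Gia and also forced below Ines.
Above Gia: {Yara, Soren, Haru, Maya, Wren, Vik, Dev, Enzo, Gus, Wes, Tess}. Below Ines: {Yara, Soren, Maya}.
Intersection: {Yara, Soren, Maya} — 3.

3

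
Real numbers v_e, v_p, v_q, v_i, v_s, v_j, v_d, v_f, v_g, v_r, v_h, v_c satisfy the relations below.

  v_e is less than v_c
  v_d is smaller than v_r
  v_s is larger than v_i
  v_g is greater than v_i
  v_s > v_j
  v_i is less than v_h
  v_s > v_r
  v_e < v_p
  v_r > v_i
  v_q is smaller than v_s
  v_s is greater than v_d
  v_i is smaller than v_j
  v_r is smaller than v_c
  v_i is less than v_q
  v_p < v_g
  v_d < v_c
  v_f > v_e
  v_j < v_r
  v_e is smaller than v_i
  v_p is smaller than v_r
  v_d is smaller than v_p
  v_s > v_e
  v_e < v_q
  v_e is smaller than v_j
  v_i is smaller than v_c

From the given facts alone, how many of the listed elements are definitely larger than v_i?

7

From v_i the given relations immediately reach v_j, v_r, v_h, v_q, v_g, v_c, v_s.
Nothing else is reachable above v_i; 7 in all.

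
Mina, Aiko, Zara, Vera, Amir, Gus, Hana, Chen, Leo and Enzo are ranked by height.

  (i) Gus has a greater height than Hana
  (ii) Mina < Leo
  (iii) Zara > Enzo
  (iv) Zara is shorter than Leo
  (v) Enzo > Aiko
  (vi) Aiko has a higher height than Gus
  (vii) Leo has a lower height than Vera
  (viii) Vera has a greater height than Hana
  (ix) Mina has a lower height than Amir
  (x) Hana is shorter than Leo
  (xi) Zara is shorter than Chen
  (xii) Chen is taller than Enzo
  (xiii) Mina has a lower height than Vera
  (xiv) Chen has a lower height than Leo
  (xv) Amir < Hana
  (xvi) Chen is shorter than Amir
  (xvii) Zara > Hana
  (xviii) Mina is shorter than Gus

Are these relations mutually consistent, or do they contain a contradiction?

Chaining the given relations yields Amir < Hana < Gus < Aiko < Enzo < Zara < Chen, so Amir < Chen. But one relation states Chen < Amir. These cannot both hold.

inconsistent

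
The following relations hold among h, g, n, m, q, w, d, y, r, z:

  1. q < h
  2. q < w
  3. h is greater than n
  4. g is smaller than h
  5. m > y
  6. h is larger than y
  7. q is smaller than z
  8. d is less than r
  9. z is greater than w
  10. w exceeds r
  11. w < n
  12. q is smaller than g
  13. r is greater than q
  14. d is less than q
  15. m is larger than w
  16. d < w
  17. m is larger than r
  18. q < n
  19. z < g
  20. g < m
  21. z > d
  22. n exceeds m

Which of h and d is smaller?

d

Following the relations from d: d < q < w < z < g < m < n < h.
So d < h; d is the smaller of the two.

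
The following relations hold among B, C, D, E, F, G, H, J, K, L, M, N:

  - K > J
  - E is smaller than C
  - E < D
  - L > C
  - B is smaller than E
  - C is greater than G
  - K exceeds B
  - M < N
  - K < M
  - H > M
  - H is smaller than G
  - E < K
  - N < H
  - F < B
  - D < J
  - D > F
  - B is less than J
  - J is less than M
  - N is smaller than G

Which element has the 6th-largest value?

The consecutive relations fix a unique order: F < B < E < D < J < K < M < N < H < G < C < L.
Counting 6 from the largest end gives M.

M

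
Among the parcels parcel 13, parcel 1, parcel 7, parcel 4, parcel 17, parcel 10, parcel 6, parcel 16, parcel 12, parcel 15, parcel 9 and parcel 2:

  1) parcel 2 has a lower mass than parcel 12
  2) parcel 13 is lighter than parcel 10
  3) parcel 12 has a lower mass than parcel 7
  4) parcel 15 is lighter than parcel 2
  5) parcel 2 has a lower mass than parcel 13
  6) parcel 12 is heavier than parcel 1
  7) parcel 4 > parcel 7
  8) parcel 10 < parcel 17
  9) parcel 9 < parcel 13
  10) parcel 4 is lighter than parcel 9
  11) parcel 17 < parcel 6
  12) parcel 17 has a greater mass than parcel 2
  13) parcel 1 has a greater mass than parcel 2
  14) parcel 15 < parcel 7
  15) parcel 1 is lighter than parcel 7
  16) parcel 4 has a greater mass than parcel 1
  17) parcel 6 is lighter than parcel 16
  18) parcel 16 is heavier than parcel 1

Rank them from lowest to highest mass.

parcel 15 < parcel 2 < parcel 1 < parcel 12 < parcel 7 < parcel 4 < parcel 9 < parcel 13 < parcel 10 < parcel 17 < parcel 6 < parcel 16

The consecutive links are each given: parcel 15 < parcel 2; parcel 2 < parcel 1; parcel 1 < parcel 12; parcel 12 < parcel 7; parcel 7 < parcel 4; parcel 4 < parcel 9; parcel 9 < parcel 13; parcel 13 < parcel 10; parcel 10 < parcel 17; parcel 17 < parcel 6; parcel 6 < parcel 16.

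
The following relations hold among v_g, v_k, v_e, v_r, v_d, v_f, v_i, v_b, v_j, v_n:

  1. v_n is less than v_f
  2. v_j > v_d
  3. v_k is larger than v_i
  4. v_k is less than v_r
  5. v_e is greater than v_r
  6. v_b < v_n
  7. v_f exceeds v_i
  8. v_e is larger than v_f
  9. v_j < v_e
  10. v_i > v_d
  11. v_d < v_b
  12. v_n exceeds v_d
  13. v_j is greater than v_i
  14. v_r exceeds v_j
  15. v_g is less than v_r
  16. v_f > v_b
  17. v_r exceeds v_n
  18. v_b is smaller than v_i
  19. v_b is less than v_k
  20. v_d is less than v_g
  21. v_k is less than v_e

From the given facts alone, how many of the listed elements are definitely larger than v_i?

5

From v_i the given relations immediately reach v_j, v_k, v_f.
From those, v_r, v_e — 5 in total.
Nothing else is reachable above v_i; 5 in all.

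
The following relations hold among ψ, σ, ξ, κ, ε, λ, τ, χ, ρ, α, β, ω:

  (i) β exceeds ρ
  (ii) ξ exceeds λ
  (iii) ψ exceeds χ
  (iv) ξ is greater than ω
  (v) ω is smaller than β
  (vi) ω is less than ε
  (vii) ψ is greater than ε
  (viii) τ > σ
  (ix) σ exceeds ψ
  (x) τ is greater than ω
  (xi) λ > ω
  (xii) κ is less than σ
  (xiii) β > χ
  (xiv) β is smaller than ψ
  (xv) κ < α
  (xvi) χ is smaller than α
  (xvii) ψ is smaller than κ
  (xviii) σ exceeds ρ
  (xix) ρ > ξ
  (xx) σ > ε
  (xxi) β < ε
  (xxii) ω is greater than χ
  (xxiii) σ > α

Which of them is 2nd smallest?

The consecutive relations fix a unique order: χ < ω < λ < ξ < ρ < β < ε < ψ < κ < α < σ < τ.
The 2nd smallest is ω.

ω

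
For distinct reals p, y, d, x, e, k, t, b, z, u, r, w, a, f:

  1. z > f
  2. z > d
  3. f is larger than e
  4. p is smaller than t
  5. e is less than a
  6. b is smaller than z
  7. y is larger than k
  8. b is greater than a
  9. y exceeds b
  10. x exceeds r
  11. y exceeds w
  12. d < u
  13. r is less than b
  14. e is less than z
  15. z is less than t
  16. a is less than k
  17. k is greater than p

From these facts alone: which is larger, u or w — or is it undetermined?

Following every chain through w: above w we get y.
u is not reached, and no chain runs the other way from u to w.
So the given relations leave the order of w and u undetermined.

undetermined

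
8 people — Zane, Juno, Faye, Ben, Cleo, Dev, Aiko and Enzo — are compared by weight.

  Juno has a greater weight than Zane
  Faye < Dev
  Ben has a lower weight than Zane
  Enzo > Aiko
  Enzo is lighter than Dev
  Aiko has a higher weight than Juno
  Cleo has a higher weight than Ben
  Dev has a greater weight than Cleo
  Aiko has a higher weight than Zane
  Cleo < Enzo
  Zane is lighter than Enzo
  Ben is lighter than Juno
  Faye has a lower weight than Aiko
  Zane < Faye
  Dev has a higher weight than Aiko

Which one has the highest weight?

Dev

Ben is not greatest since Ben < Zane; Zane is not greatest since Zane < Faye; Faye is not greatest since Faye < Aiko; Juno is not greatest since Juno < Aiko; Aiko is not greatest since Aiko < Enzo; Cleo is not greatest since Cleo < Dev; Enzo is not greatest since Enzo < Dev.
Only Dev has nothing above it, so Dev is the highest weight.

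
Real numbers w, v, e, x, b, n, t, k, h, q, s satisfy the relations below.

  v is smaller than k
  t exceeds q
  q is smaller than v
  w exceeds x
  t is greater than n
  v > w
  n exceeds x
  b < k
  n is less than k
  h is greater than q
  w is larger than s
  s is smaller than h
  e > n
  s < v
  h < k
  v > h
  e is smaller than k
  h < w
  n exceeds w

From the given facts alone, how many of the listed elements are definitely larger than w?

The elements the relations force above w are v, n, e, k, t — no chain reaches any other.
That is 5.

5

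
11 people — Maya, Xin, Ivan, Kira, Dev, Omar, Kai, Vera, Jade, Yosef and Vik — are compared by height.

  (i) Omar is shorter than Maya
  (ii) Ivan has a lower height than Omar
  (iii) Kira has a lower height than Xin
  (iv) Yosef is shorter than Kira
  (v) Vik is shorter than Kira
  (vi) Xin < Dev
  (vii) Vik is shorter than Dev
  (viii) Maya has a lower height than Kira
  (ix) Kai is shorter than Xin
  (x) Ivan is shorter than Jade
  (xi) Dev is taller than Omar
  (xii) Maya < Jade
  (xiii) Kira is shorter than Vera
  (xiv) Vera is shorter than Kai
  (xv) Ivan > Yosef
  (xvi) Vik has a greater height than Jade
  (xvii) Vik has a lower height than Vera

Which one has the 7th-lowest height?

Kira

Piecing the relations together gives one ordering: Yosef < Ivan < Omar < Maya < Jade < Vik < Kira < Vera < Kai < Xin < Dev.
The 7th smallest is Kira.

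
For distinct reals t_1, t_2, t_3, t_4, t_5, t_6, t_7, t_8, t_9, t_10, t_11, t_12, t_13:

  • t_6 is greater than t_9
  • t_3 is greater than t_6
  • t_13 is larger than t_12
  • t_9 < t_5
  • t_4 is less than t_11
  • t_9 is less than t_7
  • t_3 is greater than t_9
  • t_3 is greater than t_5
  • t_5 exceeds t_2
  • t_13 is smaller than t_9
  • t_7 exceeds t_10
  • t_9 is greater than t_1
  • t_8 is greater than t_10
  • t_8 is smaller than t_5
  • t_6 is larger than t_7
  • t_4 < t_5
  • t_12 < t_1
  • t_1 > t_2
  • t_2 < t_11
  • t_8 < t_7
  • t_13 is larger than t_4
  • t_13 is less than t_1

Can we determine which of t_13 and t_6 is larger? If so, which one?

t_6

t_13 < t_1 < t_9 < t_7 < t_6, by transitivity through t_1, t_9, t_7.
So t_6 is larger.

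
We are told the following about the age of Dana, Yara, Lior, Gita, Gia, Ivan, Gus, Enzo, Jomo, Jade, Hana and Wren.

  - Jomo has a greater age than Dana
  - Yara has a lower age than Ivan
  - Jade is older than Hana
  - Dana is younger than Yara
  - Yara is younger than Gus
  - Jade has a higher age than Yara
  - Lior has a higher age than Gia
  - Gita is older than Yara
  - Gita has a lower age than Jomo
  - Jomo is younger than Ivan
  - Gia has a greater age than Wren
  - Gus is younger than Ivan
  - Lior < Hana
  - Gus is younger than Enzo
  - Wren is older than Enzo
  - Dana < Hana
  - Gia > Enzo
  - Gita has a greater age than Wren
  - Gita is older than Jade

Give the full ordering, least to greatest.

Dana < Yara < Gus < Enzo < Wren < Gia < Lior < Hana < Jade < Gita < Jomo < Ivan

Nothing is placed below Dana, so it is least; from there Dana < Yara; Yara < Gus; Gus < Enzo; Enzo < Wren; Wren < Gia; Gia < Lior; Lior < Hana; Hana < Jade; Jade < Gita; Gita < Jomo; Jomo < Ivan, each given directly.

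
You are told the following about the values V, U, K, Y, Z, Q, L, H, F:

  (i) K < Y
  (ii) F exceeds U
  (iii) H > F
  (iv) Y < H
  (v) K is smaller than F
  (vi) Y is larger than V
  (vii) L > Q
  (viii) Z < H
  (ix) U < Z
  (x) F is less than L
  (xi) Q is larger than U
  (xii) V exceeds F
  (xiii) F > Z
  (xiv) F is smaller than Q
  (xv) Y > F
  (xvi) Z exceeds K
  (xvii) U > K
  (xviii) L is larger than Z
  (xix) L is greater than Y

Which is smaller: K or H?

K < U < Z < F < V < Y < H, by transitivity through U, Z, F, V, Y.
So K < H; K is the smaller of the two.

K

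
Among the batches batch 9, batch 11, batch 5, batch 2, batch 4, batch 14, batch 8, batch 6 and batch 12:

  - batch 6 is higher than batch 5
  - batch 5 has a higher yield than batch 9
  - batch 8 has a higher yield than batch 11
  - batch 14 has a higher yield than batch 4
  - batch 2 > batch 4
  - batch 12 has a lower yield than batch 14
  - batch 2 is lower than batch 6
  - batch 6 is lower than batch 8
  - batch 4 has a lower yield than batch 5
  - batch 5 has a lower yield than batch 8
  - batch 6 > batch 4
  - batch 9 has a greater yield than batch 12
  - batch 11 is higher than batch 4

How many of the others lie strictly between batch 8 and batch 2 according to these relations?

Chaining upward from batch 2 reaches: batch 6.
Chaining downward from batch 8 reaches: batch 4, batch 12, batch 9, batch 11, batch 5, batch 6.
Strictly between batch 2 and batch 8 are those in both lists: batch 6 — 1 element.

1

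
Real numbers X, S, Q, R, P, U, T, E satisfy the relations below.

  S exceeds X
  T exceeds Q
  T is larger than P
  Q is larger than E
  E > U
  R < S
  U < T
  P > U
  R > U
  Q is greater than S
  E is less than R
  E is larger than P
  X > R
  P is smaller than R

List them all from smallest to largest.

Nothing is placed below U, so it is least; from there U < P; P < E; E < R; R < X; X < S; S < Q; Q < T, each given directly.

U < P < E < R < X < S < Q < T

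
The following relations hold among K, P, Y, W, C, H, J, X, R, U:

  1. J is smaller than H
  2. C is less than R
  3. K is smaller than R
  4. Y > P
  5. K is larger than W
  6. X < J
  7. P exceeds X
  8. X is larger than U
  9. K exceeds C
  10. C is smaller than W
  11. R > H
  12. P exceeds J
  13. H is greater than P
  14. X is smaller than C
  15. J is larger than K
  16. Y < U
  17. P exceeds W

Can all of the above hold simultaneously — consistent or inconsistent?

Chaining the given relations yields Y < U < X < C < W < K < J < P, so Y < P. But one relation states P < Y. These cannot both hold.

inconsistent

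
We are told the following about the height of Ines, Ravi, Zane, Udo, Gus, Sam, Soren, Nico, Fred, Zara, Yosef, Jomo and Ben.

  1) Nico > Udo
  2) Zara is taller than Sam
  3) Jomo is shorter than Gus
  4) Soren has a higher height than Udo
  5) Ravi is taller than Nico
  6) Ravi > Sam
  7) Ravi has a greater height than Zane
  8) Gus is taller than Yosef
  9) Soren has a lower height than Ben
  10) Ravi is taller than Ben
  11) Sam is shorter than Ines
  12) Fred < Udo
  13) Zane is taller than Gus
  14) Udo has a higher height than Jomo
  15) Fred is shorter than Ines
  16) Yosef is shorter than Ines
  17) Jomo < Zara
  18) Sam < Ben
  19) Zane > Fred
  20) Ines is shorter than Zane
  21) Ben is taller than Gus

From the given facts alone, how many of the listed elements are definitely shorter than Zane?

The elements the relations force below Zane are Fred, Yosef, Jomo, Sam, Ines, Gus — no chain reaches any other.
That is 6.

6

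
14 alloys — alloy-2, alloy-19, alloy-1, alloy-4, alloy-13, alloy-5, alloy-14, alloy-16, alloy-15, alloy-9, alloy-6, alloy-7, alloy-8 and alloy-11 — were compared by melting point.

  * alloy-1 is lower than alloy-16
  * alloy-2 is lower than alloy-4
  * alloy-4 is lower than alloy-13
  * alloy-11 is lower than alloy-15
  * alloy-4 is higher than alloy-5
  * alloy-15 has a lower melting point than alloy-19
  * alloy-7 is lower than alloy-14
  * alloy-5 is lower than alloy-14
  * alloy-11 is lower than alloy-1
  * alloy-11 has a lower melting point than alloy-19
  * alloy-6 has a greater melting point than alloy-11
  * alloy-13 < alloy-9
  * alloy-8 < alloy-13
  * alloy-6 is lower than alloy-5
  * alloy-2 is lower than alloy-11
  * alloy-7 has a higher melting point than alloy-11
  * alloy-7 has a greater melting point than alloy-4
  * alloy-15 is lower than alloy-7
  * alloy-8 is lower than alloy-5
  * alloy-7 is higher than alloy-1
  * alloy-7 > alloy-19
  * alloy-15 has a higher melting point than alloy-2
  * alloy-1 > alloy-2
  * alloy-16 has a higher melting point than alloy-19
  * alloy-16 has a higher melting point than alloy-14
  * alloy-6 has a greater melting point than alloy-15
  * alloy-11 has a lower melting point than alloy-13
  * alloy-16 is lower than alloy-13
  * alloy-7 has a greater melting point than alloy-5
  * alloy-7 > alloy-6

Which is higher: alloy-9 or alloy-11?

alloy-9

The relevant relations are alloy-11 < alloy-15; alloy-15 < alloy-6; alloy-6 < alloy-5; alloy-5 < alloy-4; alloy-4 < alloy-7; alloy-7 < alloy-14; alloy-14 < alloy-16; alloy-16 < alloy-13; alloy-13 < alloy-9.
Chaining these gives alloy-11 < alloy-15 < alloy-6 < alloy-5 < alloy-4 < alloy-7 < alloy-14 < alloy-16 < alloy-13 < alloy-9.
So alloy-11 < alloy-9; alloy-9 is the higher of the two.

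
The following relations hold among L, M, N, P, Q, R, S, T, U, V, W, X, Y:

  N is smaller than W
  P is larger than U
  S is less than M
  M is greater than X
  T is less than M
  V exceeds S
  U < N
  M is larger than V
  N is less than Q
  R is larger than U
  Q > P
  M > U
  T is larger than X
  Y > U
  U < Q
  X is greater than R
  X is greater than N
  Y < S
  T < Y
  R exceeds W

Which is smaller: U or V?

U

The relevant relations are U < N; N < W; W < R; R < X; X < T; T < Y; Y < S; S < V.
Together: U < N < W < R < X < T < Y < S < V.
So U < V; U is the smaller of the two.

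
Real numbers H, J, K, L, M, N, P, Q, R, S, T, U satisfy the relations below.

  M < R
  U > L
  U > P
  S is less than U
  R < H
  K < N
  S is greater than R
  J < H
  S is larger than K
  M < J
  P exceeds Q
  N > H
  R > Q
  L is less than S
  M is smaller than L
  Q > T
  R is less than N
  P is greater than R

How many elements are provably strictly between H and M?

2

Chaining upward from M reaches: R, J, P, L, S, N, U.
Chaining downward from H reaches: T, Q, R, J.
Strictly between M and H are those in both lists: R, J — 2 elements.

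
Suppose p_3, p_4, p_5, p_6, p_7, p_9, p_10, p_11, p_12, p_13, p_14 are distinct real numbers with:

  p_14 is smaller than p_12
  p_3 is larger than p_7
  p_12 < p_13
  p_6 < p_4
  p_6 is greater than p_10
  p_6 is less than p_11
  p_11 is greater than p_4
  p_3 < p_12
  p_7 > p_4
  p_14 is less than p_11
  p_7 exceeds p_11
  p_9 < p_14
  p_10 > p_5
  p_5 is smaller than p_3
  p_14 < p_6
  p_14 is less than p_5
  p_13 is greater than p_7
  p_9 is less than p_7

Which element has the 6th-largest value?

p_4

Piecing the relations together gives one ordering: p_9 < p_14 < p_5 < p_10 < p_6 < p_4 < p_11 < p_7 < p_3 < p_12 < p_13.
Counting 6 from the largest end gives p_4.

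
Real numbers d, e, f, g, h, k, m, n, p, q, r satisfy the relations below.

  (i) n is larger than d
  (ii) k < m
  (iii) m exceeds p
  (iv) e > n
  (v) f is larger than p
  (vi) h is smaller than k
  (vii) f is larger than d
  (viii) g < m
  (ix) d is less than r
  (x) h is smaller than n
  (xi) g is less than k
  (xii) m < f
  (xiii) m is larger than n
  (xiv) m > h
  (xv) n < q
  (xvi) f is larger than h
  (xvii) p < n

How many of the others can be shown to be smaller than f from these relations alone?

From f the given relations immediately reach h, d, p, m.
From those, g, n, k — 7 in total.
No other element is forced below f by the given relations, so the count is 7.

7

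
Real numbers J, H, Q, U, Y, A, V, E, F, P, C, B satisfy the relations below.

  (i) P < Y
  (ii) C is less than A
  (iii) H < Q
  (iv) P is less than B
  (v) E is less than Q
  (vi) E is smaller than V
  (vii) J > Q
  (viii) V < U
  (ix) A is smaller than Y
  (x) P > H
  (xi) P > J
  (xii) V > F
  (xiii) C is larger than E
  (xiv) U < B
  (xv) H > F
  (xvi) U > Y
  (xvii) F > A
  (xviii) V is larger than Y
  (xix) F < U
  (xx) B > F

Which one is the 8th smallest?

The consecutive relations fix a unique order: E < C < A < F < H < Q < J < P < Y < V < U < B.
Counting 8 from the smallest end gives P.

P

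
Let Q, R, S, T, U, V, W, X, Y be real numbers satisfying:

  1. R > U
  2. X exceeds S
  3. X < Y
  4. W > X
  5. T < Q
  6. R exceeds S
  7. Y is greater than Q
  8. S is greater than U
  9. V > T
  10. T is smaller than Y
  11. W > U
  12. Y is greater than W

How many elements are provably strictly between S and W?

Chaining upward from S reaches: R, X, Y.
Chaining downward from W reaches: U, X.
Strictly between S and W are those in both lists: X — 1 element.

1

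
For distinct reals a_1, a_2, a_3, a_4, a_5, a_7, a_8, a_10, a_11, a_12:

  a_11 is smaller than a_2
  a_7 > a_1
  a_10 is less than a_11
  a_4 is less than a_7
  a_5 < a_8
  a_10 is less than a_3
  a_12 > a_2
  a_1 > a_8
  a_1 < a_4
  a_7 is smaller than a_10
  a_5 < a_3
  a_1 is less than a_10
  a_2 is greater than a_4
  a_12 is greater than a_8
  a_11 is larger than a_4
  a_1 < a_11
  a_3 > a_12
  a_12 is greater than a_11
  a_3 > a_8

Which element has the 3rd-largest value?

Piecing the relations together gives one ordering: a_5 < a_8 < a_1 < a_4 < a_7 < a_10 < a_11 < a_2 < a_12 < a_3.
Counting 3 from the largest end gives a_2.

a_2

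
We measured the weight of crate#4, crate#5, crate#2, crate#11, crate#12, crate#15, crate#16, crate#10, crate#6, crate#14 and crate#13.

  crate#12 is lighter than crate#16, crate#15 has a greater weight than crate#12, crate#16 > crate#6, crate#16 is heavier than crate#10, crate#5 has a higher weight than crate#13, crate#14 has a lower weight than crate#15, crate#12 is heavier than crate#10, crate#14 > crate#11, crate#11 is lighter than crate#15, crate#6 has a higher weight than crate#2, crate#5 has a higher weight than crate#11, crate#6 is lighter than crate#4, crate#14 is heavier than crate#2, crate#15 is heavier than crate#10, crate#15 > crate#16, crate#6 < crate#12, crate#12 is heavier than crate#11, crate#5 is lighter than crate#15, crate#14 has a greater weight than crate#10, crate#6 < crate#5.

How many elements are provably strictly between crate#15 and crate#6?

3

Chaining upward from crate#6 reaches: crate#5, crate#12, crate#16, crate#4.
Chaining downward from crate#15 reaches: crate#10, crate#2, crate#11, crate#13, crate#5, crate#12, crate#14, crate#16.
Strictly between crate#6 and crate#15 are those in both lists: crate#5, crate#12, crate#16 — 3 elements.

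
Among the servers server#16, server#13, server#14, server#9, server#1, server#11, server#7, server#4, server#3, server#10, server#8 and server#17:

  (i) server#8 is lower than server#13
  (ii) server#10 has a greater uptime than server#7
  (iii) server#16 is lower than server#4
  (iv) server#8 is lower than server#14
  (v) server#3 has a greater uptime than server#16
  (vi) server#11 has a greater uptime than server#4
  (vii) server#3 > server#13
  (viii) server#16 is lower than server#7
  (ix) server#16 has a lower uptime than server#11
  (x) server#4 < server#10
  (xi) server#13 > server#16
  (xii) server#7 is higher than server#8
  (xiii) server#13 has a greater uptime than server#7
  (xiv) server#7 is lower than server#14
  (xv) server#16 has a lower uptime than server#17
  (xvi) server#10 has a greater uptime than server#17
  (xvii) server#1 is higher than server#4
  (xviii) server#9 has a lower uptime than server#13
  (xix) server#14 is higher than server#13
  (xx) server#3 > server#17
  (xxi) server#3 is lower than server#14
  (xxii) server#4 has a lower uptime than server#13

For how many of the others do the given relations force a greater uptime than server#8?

The elements the relations force above server#8 are server#7, server#13, server#3, server#14, server#10 — no chain reaches any other.
That is 5.

5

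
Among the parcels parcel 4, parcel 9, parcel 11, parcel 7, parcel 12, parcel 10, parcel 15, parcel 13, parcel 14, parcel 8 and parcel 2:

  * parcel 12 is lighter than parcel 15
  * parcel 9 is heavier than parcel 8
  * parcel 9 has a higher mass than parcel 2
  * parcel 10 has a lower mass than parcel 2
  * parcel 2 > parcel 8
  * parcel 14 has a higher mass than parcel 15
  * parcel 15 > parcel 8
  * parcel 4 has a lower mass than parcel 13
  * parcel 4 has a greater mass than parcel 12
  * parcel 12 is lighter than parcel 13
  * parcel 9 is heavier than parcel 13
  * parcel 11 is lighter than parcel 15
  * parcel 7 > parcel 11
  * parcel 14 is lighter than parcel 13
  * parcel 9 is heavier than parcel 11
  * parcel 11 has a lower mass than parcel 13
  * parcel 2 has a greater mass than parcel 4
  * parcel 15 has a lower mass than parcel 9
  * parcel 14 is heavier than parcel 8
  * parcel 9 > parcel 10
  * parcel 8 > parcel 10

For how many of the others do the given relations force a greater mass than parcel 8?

From parcel 8 the given relations immediately reach parcel 15, parcel 14, parcel 2, parcel 9.
From those, parcel 13 — 5 in total.
Nothing else is reachable above parcel 8; 5 in all.

5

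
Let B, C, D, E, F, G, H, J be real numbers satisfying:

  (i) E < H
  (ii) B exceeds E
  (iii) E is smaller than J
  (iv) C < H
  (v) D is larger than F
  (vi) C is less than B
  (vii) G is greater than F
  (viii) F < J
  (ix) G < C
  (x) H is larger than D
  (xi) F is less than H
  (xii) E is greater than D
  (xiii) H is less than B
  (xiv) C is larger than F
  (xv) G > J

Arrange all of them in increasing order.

F < D < E < J < G < C < H < B

The consecutive links are each given: F < D; D < E; E < J; J < G; G < C; C < H; H < B.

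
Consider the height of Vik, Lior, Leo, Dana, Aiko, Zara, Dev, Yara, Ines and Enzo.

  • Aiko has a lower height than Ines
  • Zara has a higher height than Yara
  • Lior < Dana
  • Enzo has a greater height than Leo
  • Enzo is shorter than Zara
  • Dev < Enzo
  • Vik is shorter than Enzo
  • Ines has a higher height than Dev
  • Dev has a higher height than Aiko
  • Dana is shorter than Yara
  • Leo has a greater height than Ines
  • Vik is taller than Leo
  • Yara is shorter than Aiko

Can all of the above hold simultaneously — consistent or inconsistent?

consistent

The single ordering Lior < Dana < Yara < Aiko < Dev < Ines < Leo < Vik < Enzo < Zara satisfies every listed relation, so no contradiction arises.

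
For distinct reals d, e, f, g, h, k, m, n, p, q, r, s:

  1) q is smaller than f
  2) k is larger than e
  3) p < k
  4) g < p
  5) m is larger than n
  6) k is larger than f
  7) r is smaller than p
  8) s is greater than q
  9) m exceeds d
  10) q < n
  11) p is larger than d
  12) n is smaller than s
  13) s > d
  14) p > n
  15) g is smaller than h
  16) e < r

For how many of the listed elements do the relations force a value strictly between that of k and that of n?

1

Chaining upward from n reaches: s, m, p.
Chaining downward from k reaches: q, d, g, e, f, r, p.
Strictly between n and k are those in both lists: p — 1 element.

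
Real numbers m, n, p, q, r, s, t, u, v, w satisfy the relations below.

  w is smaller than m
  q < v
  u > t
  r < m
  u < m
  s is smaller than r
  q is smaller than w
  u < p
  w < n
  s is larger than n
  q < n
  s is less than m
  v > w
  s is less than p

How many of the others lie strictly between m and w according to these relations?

The relations place w below m. An element lies strictly between them when it is forced above w and also forced below m.
Above w: {v, n, s, r, p}. Below m: {t, u, q, n, s, r}.
Intersection: {n, s, r} — 3.

3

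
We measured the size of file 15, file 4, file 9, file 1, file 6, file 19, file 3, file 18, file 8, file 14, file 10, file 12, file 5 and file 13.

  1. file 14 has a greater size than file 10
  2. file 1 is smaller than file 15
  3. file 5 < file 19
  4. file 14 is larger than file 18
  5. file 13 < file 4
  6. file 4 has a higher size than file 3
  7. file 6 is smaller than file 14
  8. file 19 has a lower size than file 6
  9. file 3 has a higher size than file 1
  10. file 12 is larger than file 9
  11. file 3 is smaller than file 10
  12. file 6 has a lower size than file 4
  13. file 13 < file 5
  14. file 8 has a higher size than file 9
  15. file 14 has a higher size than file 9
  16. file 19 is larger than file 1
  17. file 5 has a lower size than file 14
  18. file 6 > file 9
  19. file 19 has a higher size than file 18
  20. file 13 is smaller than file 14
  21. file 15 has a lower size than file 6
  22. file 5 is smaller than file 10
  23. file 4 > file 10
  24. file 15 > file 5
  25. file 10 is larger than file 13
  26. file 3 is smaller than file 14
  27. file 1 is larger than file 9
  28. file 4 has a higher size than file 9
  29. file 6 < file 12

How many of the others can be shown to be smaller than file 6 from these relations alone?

7

The elements the relations force below file 6 are file 9, file 1, file 18, file 13, file 5, file 15, file 19 — no chain reaches any other.
That is 7.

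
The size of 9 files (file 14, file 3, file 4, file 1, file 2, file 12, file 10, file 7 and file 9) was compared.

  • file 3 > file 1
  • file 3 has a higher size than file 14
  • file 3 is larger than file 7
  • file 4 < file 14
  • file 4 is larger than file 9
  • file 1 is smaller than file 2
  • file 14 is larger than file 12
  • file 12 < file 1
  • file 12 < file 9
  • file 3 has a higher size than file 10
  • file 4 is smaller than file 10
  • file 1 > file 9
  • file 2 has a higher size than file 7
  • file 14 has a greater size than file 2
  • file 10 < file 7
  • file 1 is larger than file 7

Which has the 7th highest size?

Piecing the relations together gives one ordering: file 12 < file 9 < file 4 < file 10 < file 7 < file 1 < file 2 < file 14 < file 3.
The 7th largest is file 4.

file 4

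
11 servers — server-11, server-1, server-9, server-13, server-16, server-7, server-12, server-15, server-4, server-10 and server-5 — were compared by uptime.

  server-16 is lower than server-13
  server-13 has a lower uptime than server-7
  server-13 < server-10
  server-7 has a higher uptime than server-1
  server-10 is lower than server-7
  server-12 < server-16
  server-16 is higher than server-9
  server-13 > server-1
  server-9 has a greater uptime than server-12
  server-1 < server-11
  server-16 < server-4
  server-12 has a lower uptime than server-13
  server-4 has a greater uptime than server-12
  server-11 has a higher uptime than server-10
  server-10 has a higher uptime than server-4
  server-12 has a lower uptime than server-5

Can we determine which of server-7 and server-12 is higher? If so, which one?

server-7

server-12 < server-9 and server-9 < server-16 give server-12 < server-16.
With server-16 < server-4: server-12 < server-9 < server-16 < server-4.
Then server-4 < server-10 extends the chain to server-10.
Then server-10 < server-7 extends the chain to server-7.
So server-7 is higher.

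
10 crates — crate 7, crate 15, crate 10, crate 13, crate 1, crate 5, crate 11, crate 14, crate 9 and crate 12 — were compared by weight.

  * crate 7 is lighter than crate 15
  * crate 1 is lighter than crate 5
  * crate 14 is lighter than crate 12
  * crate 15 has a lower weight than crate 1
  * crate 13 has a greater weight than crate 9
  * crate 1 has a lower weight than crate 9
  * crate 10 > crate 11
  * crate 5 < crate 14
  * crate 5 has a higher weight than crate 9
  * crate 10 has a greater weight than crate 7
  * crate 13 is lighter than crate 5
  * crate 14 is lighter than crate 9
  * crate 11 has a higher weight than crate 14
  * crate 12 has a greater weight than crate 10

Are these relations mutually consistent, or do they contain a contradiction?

inconsistent

We have crate 14 < crate 9 stated directly, yet also crate 9 < crate 13 < crate 5 < crate 14 by chaining the others — so crate 9 < crate 14. Contradiction.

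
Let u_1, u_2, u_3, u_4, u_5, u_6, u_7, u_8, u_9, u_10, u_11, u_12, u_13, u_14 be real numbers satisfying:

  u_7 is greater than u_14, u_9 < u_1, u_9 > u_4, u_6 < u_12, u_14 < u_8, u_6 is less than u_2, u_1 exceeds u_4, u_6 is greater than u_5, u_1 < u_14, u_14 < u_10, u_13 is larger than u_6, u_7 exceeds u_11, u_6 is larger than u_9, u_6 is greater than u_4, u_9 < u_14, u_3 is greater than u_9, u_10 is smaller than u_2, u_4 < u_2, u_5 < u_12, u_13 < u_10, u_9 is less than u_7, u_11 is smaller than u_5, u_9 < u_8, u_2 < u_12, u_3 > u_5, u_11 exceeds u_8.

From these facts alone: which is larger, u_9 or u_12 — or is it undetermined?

u_12

u_9 < u_1 and u_1 < u_14 give u_9 < u_14.
With u_14 < u_8: u_9 < u_1 < u_14 < u_8.
Then u_8 < u_11 extends the chain to u_11.
With u_11 < u_5: u_9 < u_1 < u_14 < u_8 < u_11 < u_5.
With u_5 < u_6: u_9 < u_1 < u_14 < u_8 < u_11 < u_5 < u_6.
With u_6 < u_13: u_9 < u_1 < u_14 < u_8 < u_11 < u_5 < u_6 < u_13.
Then u_13 < u_10 extends the chain to u_10.
With u_10 < u_2: u_9 < u_1 < u_14 < u_8 < u_11 < u_5 < u_6 < u_13 < u_10 < u_2.
Then u_2 < u_12 extends the chain to u_12.
So u_12 is larger.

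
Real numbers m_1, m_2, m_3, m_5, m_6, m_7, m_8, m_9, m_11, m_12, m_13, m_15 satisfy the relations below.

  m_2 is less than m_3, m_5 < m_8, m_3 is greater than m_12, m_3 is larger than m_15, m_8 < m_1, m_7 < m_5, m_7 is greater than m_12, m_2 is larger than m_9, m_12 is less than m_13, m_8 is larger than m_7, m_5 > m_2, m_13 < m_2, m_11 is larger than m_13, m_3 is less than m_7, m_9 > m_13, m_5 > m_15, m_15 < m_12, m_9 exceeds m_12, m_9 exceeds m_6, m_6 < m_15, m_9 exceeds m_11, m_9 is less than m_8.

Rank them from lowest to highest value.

Each adjacent pair is fixed by a given relation: m_6 < m_15; m_15 < m_12; m_12 < m_13; m_13 < m_11; m_11 < m_9; m_9 < m_2; m_2 < m_3; m_3 < m_7; m_7 < m_5; m_5 < m_8; m_8 < m_1. Chaining them end to end gives the full order.

m_6 < m_15 < m_12 < m_13 < m_11 < m_9 < m_2 < m_3 < m_7 < m_5 < m_8 < m_1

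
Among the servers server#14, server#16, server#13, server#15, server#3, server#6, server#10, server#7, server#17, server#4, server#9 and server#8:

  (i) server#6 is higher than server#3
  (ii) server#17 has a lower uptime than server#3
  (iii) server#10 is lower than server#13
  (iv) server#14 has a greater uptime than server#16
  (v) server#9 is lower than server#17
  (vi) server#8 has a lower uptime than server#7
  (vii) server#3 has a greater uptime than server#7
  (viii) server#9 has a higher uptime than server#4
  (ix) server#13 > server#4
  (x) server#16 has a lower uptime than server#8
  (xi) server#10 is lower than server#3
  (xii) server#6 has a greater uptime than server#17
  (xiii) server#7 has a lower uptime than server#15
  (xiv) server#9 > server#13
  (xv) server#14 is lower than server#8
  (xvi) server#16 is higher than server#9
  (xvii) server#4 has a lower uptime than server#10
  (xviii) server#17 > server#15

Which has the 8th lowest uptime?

The consecutive relations fix a unique order: server#4 < server#10 < server#13 < server#9 < server#16 < server#14 < server#8 < server#7 < server#15 < server#17 < server#3 < server#6.
Counting 8 from the smallest end gives server#7.

server#7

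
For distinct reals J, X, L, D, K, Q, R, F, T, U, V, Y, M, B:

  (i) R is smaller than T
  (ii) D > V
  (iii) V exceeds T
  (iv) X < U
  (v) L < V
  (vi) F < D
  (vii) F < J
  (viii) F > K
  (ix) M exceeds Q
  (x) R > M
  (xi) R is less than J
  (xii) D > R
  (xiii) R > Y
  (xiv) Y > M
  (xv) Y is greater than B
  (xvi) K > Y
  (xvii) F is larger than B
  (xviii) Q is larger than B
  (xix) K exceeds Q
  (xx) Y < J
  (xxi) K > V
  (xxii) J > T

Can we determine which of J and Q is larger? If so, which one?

J

Link the given pairs in sequence: Q < M; M < Y; Y < R; R < T; T < V; V < K; K < F; F < J.
Together: Q < M < Y < R < T < V < K < F < J.
So J is larger.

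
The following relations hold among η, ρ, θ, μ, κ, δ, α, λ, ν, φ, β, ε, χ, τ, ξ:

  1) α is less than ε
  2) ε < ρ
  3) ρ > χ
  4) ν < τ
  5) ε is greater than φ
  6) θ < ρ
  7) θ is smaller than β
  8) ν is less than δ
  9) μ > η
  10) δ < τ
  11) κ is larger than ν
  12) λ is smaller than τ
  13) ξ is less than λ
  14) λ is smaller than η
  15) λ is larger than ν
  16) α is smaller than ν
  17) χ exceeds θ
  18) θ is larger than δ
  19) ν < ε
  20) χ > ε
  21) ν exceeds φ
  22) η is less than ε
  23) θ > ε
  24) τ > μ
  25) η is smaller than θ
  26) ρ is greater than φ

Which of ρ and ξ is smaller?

Link the given pairs in sequence: ξ < λ; λ < η; η < ε; ε < θ; θ < χ; χ < ρ.
Chaining these gives ξ < λ < η < ε < θ < χ < ρ.
So ξ < ρ; ξ is the smaller of the two.

ξ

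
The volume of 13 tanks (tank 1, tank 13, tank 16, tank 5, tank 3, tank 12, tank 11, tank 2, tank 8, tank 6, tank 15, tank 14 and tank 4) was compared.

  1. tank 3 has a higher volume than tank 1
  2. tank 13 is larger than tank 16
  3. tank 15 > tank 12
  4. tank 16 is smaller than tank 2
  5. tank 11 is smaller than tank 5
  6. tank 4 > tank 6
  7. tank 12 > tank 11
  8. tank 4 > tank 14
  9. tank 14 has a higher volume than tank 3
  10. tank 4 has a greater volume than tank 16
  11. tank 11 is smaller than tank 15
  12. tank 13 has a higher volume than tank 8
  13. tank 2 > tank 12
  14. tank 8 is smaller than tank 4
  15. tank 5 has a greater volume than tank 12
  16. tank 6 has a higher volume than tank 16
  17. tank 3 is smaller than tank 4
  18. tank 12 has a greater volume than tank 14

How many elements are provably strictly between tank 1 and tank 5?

The relations place tank 1 below tank 5. An element lies strictly between them when it is forced above tank 1 and also forced below tank 5.
Above tank 1: {tank 3, tank 14, tank 12, tank 15, tank 2, tank 4}. Below tank 5: {tank 11, tank 3, tank 14, tank 12}.
Intersection: {tank 3, tank 14, tank 12} — 3.

3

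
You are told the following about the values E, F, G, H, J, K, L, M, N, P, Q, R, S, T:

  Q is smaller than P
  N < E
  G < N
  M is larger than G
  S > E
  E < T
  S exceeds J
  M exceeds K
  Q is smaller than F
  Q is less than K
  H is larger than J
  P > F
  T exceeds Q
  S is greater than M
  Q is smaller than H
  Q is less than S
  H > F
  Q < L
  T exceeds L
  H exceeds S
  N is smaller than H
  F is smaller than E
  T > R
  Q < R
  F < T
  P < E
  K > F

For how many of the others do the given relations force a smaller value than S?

The elements the relations force below S are G, Q, F, J, K, N, P, M, E — no chain reaches any other.
That is 9.

9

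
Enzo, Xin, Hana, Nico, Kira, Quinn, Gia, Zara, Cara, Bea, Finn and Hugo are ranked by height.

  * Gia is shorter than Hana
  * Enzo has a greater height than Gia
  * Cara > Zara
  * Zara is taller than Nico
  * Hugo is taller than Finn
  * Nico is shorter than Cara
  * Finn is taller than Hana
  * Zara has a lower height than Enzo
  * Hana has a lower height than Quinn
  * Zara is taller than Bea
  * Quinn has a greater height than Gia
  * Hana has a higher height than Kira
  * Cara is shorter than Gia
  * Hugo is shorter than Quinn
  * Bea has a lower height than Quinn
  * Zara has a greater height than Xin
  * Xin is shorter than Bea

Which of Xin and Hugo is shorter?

Xin

The relevant relations are Xin < Bea; Bea < Zara; Zara < Cara; Cara < Gia; Gia < Hana; Hana < Finn; Finn < Hugo.
Chaining these gives Xin < Bea < Zara < Cara < Gia < Hana < Finn < Hugo.
So Xin < Hugo; Xin is the shorter of the two.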